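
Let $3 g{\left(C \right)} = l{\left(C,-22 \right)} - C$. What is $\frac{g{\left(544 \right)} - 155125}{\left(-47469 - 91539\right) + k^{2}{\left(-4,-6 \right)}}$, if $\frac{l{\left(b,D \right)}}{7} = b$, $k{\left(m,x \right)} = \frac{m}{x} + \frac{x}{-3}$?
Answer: $\frac{1386333}{1251008} \approx 1.1082$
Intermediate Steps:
$k{\left(m,x \right)} = - \frac{x}{3} + \frac{m}{x}$ ($k{\left(m,x \right)} = \frac{m}{x} + x \left(- \frac{1}{3}\right) = \frac{m}{x} - \frac{x}{3} = - \frac{x}{3} + \frac{m}{x}$)
$l{\left(b,D \right)} = 7 b$
$g{\left(C \right)} = 2 C$ ($g{\left(C \right)} = \frac{7 C - C}{3} = \frac{6 C}{3} = 2 C$)
$\frac{g{\left(544 \right)} - 155125}{\left(-47469 - 91539\right) + k^{2}{\left(-4,-6 \right)}} = \frac{2 \cdot 544 - 155125}{\left(-47469 - 91539\right) + \left(\left(- \frac{1}{3}\right) \left(-6\right) - \frac{4}{-6}\right)^{2}} = \frac{1088 - 155125}{-139008 + \left(2 - - \frac{2}{3}\right)^{2}} = - \frac{154037}{-139008 + \left(2 + \frac{2}{3}\right)^{2}} = - \frac{154037}{-139008 + \left(\frac{8}{3}\right)^{2}} = - \frac{154037}{-139008 + \frac{64}{9}} = - \frac{154037}{- \frac{1251008}{9}} = \left(-154037\right) \left(- \frac{9}{1251008}\right) = \frac{1386333}{1251008}$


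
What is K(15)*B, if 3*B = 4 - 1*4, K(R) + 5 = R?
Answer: 0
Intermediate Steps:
K(R) = -5 + R
B = 0 (B = (4 - 1*4)/3 = (4 - 4)/3 = (1/3)*0 = 0)
K(15)*B = (-5 + 15)*0 = 10*0 = 0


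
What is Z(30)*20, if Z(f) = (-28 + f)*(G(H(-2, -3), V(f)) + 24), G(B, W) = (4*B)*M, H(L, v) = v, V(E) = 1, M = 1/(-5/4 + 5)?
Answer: 832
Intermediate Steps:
M = 4/15 (M = 1/(-5*1/4 + 5) = 1/(-5/4 + 5) = 1/(15/4) = 4/15 ≈ 0.26667)
G(B, W) = 16*B/15 (G(B, W) = (4*B)*(4/15) = 16*B/15)
Z(f) = -2912/5 + 104*f/5 (Z(f) = (-28 + f)*((16/15)*(-3) + 24) = (-28 + f)*(-16/5 + 24) = (-28 + f)*(104/5) = -2912/5 + 104*f/5)
Z(30)*20 = (-2912/5 + (104/5)*30)*20 = (-2912/5 + 624)*20 = (208/5)*20 = 832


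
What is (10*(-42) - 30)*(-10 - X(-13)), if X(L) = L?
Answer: -1350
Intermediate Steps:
(10*(-42) - 30)*(-10 - X(-13)) = (10*(-42) - 30)*(-10 - 1*(-13)) = (-420 - 30)*(-10 + 13) = -450*3 = -1350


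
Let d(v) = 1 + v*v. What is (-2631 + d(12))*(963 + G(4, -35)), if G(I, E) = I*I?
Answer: -2433794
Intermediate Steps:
G(I, E) = I²
d(v) = 1 + v²
(-2631 + d(12))*(963 + G(4, -35)) = (-2631 + (1 + 12²))*(963 + 4²) = (-2631 + (1 + 144))*(963 + 16) = (-2631 + 145)*979 = -2486*979 = -2433794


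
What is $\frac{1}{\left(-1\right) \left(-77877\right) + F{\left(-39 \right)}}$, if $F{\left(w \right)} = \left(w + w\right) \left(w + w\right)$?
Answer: $\frac{1}{83961} \approx 1.191 \cdot 10^{-5}$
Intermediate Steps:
$F{\left(w \right)} = 4 w^{2}$ ($F{\left(w \right)} = 2 w 2 w = 4 w^{2}$)
$\frac{1}{\left(-1\right) \left(-77877\right) + F{\left(-39 \right)}} = \frac{1}{\left(-1\right) \left(-77877\right) + 4 \left(-39\right)^{2}} = \frac{1}{77877 + 4 \cdot 1521} = \frac{1}{77877 + 6084} = \frac{1}{83961}$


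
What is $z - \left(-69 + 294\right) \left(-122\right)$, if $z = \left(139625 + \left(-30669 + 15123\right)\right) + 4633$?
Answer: $156162$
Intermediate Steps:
$z = 128712$ ($z = \left(139625 - 15546\right) + 4633 = 124079 + 4633 = 128712$)
$z - \left(-69 + 294\right) \left(-122\right) = 128712 - \left(-69 + 294\right) \left(-122\right) = 128712 - 225 \left(-122\right) = 128712 - -27450 = 128712 + 27450 = 156162$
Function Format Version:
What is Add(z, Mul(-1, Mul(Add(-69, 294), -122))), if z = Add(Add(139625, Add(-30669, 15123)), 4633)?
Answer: 156162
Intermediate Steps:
z = 128712 (z = Add(Add(139625, -15546), 4633) = Add(124079, 4633) = 128712)
Add(z, Mul(-1, Mul(Add(-69, 294), -122))) = Add(128712, Mul(-1, Mul(Add(-69, 294), -122))) = Add(128712, Mul(-1, Mul(225, -122))) = Add(128712, Mul(-1, -27450)) = Add(128712, 27450) = 156162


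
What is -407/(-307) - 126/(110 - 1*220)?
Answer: 41726/16885 ≈ 2.4712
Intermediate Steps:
-407/(-307) - 126/(110 - 1*220) = -407*(-1/307) - 126/(110 - 220) = 407/307 - 126/(-110) = 407/307 - 126*(-1/110) = 407/307 + 63/55 = 41726/16885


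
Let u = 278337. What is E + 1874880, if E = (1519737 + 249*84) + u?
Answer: 3693870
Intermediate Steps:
E = 1818990 (E = (1519737 + 249*84) + 278337 = (1519737 + 20916) + 278337 = 1540653 + 278337 = 1818990)
E + 1874880 = 1818990 + 1874880 = 3693870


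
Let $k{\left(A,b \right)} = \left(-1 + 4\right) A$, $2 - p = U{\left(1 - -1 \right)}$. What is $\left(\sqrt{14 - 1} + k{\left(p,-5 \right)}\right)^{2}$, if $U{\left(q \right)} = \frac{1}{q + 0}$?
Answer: $\frac{133}{4} + 9 \sqrt{13} \approx 65.7$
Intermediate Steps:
$U{\left(q \right)} = \frac{1}{q}$
$p = \frac{3}{2}$ ($p = 2 - \frac{1}{1 - -1} = 2 - \frac{1}{1 + 1} = 2 - \frac{1}{2} = \frac{3}{2} \approx 1.5$)
$k{\left(A,b \right)} = 3 A$
$\left(\sqrt{14 - 1} + k{\left(p,-5 \right)}\right)^{2} = \left(\sqrt{14 - 1} + 3 \cdot \frac{3}{2}\right)^{2} = \left(\sqrt{13} + \frac{9}{2}\right)^{2} = \left(\frac{9}{2} + \sqrt{13}\right)^{2}$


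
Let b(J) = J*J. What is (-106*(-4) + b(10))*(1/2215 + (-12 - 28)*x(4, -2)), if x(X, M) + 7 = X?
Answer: 139279724/2215 ≈ 62880.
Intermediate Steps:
x(X, M) = -7 + X
b(J) = J²
(-106*(-4) + b(10))*(1/2215 + (-12 - 28)*x(4, -2)) = (-106*(-4) + 10²)*(1/2215 + (-12 - 28)*(-7 + 4)) = (424 + 100)*(1/2215 - 40*(-3)) = 524*(1/2215 + 120) = 524*(265801/2215) = 139279724/2215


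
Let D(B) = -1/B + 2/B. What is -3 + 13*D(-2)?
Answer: -19/2 ≈ -9.5000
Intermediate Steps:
D(B) = 1/B
-3 + 13*D(-2) = -3 + 13/(-2) = -3 + 13*(-1/2) = -3 - 13/2 = -19/2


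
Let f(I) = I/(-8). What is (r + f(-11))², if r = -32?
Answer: 60025/64 ≈ 937.89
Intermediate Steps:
f(I) = -I/8 (f(I) = I*(-⅛) = -I/8)
(r + f(-11))² = (-32 - ⅛*(-11))² = (-32 + 11/8)² = (-245/8)² = 60025/64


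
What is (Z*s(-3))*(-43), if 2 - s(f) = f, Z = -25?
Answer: 5375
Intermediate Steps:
s(f) = 2 - f
(Z*s(-3))*(-43) = -25*(2 - 1*(-3))*(-43) = -25*(2 + 3)*(-43) = -25*5*(-43) = -125*(-43) = 5375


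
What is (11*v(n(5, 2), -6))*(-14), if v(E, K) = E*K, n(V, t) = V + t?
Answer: 6468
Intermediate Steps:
(11*v(n(5, 2), -6))*(-14) = (11*((5 + 2)*(-6)))*(-14) = (11*(7*(-6)))*(-14) = (11*(-42))*(-14) = -462*(-14) = 6468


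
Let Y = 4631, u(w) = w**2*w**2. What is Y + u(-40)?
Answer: 2564631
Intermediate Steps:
u(w) = w**4
Y + u(-40) = 4631 + (-40)**4 = 4631 + 2560000 = 2564631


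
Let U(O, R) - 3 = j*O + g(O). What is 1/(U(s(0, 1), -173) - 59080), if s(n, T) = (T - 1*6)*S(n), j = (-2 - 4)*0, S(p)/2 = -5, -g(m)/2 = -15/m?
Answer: -5/295382 ≈ -1.6927e-5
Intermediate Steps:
g(m) = 30/m (g(m) = -(-30)/m = 30/m)
S(p) = -10 (S(p) = 2*(-5) = -10)
j = 0 (j = -6*0 = 0)
s(n, T) = 60 - 10*T (s(n, T) = (T - 1*6)*(-10) = (T - 6)*(-10) = (-6 + T)*(-10) = 60 - 10*T)
U(O, R) = 3 + 30/O (U(O, R) = 3 + (0*O + 30/O) = 3 + (0 + 30/O) = 3 + 30/O)
1/(U(s(0, 1), -173) - 59080) = 1/((3 + 30/(60 - 10*1)) - 59080) = 1/((3 + 30/(60 - 10)) - 59080) = 1/((3 + 30/50) - 59080) = 1/((3 + 30*(1/50)) - 59080) = 1/((3 + ⅗) - 59080) = 1/(18/5 - 59080) = 1/(-295382/5) = -5/295382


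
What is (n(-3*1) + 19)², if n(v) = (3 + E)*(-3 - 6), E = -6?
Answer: 2116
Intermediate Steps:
n(v) = 27 (n(v) = (3 - 6)*(-3 - 6) = -3*(-9) = 27)
(n(-3*1) + 19)² = (27 + 19)² = 46² = 2116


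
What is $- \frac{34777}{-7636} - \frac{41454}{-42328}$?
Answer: $\frac{1346825}{243386} \approx 5.5337$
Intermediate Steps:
$- \frac{34777}{-7636} - \frac{41454}{-42328} = \left(-34777\right) \left(- \frac{1}{7636}\right) - - \frac{20727}{21164} = \frac{419}{92} + \frac{20727}{21164} = \frac{1346825}{243386}$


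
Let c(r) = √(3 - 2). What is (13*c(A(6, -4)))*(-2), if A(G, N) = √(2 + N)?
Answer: -26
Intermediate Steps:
c(r) = 1 (c(r) = √1 = 1)
(13*c(A(6, -4)))*(-2) = (13*1)*(-2) = 13*(-2) = -26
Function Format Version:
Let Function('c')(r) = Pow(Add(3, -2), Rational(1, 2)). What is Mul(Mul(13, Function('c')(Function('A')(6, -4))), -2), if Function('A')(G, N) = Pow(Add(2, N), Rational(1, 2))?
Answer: -26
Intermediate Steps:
Function('c')(r) = 1 (Function('c')(r) = Pow(1, Rational(1, 2)) = 1)
Mul(Mul(13, Function('c')(Function('A')(6, -4))), -2) = Mul(Mul(13, 1), -2) = Mul(13, -2) = -26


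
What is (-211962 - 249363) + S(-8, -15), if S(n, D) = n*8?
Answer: -461389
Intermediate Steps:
S(n, D) = 8*n
(-211962 - 249363) + S(-8, -15) = (-211962 - 249363) + 8*(-8) = -461325 - 64 = -461389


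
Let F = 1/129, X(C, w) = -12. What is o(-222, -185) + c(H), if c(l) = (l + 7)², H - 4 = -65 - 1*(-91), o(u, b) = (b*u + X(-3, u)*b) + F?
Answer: 5761012/129 ≈ 44659.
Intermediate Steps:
F = 1/129 ≈ 0.0077519
o(u, b) = 1/129 - 12*b + b*u (o(u, b) = (b*u - 12*b) + 1/129 = (-12*b + b*u) + 1/129 = 1/129 - 12*b + b*u)
H = 30 (H = 4 + (-65 - 1*(-91)) = 4 + (-65 + 91) = 4 + 26 = 30)
c(l) = (7 + l)²
o(-222, -185) + c(H) = (1/129 - 12*(-185) - 185*(-222)) + (7 + 30)² = (1/129 + 2220 + 41070) + 37² = 5584411/129 + 1369 = 5761012/129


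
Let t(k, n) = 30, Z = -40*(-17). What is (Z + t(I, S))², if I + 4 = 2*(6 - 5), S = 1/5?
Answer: 504100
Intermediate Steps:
S = ⅕ ≈ 0.20000
I = -2 (I = -4 + 2*(6 - 5) = -4 + 2*1 = -4 + 2 = -2)
Z = 680
(Z + t(I, S))² = (680 + 30)² = 710² = 504100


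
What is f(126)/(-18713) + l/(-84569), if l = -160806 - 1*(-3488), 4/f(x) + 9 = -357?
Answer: 538732356460/289604764551 ≈ 1.8602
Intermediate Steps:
f(x) = -2/183 (f(x) = 4/(-9 - 357) = 4/(-366) = 4*(-1/366) = -2/183)
l = -157318 (l = -160806 + 3488 = -157318)
f(126)/(-18713) + l/(-84569) = -2/183/(-18713) - 157318/(-84569) = -2/183*(-1/18713) - 157318*(-1/84569) = 2/3424479 + 157318/84569 = 538732356460/289604764551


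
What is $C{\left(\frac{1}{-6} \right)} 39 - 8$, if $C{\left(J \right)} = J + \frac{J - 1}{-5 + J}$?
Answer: $- \frac{353}{62} \approx -5.6936$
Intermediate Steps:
$C{\left(J \right)} = J + \frac{-1 + J}{-5 + J}$
$C{\left(\frac{1}{-6} \right)} 39 - 8 = \frac{-1 + \left(\frac{1}{-6}\right)^{2} - \frac{4}{-6}}{-5 + \frac{1}{-6}} \cdot 39 - 8 = \frac{-1 + \left(- \frac{1}{6}\right)^{2} - - \frac{2}{3}}{-5 - \frac{1}{6}} \cdot 39 - 8 = \frac{-1 + \frac{1}{36} + \frac{2}{3}}{- \frac{31}{6}} \cdot 39 - 8 = \left(- \frac{6}{31}\right) \left(- \frac{11}{36}\right) 39 - 8 = \frac{11}{186} \cdot 39 - 8 = \frac{143}{62} - 8 = - \frac{353}{62}$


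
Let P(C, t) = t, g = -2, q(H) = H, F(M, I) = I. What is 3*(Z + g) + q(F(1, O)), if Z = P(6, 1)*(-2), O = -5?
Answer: -17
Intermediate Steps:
Z = -2 (Z = 1*(-2) = -2)
3*(Z + g) + q(F(1, O)) = 3*(-2 - 2) - 5 = 3*(-4) - 5 = -12 - 5 = -17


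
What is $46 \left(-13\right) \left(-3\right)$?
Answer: $1794$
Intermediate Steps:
$46 \left(-13\right) \left(-3\right) = \left(-598\right) \left(-3\right) = 1794$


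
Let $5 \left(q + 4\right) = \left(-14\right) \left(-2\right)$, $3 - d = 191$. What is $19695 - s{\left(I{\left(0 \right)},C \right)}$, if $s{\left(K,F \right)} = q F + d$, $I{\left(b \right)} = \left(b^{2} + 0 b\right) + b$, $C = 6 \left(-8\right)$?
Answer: $\frac{99799}{5} \approx 19960.0$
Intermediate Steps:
$d = -188$ ($d = 3 - 191 = -188$)
$C = -48$
$q = \frac{8}{5}$ ($q = -4 + \frac{\left(-14\right) \left(-2\right)}{5} = -4 + \frac{1}{5} \cdot 28 = -4 + \frac{28}{5} = \frac{8}{5} \approx 1.6$)
$I{\left(b \right)} = b + b^{2}$ ($I{\left(b \right)} = \left(b^{2} + 0\right) + b = b^{2} + b = b + b^{2}$)
$s{\left(K,F \right)} = -188 + \frac{8 F}{5}$ ($s{\left(K,F \right)} = \frac{8 F}{5} - 188 = -188 + \frac{8 F}{5}$)
$19695 - s{\left(I{\left(0 \right)},C \right)} = 19695 - \left(-188 + \frac{8}{5} \left(-48\right)\right) = 19695 - \left(-188 - \frac{384}{5}\right) = 19695 - - \frac{1324}{5} = 19695 + \frac{1324}{5} = \frac{99799}{5}$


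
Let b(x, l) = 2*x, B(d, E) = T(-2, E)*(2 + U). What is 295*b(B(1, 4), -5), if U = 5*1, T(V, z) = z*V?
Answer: -33040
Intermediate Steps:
T(V, z) = V*z
U = 5
B(d, E) = -14*E (B(d, E) = (-2*E)*(2 + 5) = -2*E*7 = -14*E)
295*b(B(1, 4), -5) = 295*(2*(-14*4)) = 295*(2*(-56)) = 295*(-112) = -33040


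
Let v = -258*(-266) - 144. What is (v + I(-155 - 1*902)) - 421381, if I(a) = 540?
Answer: -352357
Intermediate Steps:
v = 68484 (v = 68628 - 144 = 68484)
(v + I(-155 - 1*902)) - 421381 = (68484 + 540) - 421381 = 69024 - 421381 = -352357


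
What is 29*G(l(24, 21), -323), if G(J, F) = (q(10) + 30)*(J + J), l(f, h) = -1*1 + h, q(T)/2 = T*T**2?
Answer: 2354800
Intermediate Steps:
q(T) = 2*T**3 (q(T) = 2*(T*T**2) = 2*T**3)
l(f, h) = -1 + h
G(J, F) = 4060*J (G(J, F) = (2*10**3 + 30)*(J + J) = (2*1000 + 30)*(2*J) = (2000 + 30)*(2*J) = 2030*(2*J) = 4060*J)
29*G(l(24, 21), -323) = 29*(4060*(-1 + 21)) = 29*(4060*20) = 29*81200 = 2354800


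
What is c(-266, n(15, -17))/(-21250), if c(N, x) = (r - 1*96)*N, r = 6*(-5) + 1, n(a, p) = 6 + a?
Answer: -133/85 ≈ -1.5647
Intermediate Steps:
r = -29 (r = -30 + 1 = -29)
c(N, x) = -125*N (c(N, x) = (-29 - 1*96)*N = (-29 - 96)*N = -125*N)
c(-266, n(15, -17))/(-21250) = -125*(-266)/(-21250) = 33250*(-1/21250) = -133/85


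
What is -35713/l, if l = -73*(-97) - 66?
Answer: -35713/7015 ≈ -5.0910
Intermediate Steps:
l = 7015 (l = 7081 - 66 = 7015)
-35713/l = -35713/7015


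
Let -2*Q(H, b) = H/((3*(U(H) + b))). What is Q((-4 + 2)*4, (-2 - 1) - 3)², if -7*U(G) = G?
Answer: 196/2601 ≈ 0.075356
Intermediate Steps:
U(G) = -G/7
Q(H, b) = -H/(2*(3*b - 3*H/7)) (Q(H, b) = -H/(2*(3*(-H/7 + b))) = -H/(2*(3*(b - H/7))) = -H/(2*(3*b - 3*H/7)))
Q((-4 + 2)*4, (-2 - 1) - 3)² = (7*((-4 + 2)*4)/(-42*((-2 - 1) - 3) + 6*((-4 + 2)*4)))² = (7*(-2*4)/(-42*(-3 - 3) + 6*(-2*4)))² = (7*(-8)/(-42*(-6) + 6*(-8)))² = (7*(-8)/(252 - 48))² = (7*(-8)/204)² = (7*(-8)*(1/204))² = (-14/51)² = 196/2601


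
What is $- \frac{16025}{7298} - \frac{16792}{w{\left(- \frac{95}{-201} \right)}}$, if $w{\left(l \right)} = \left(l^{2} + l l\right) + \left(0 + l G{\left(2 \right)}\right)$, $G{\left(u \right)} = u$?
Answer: $- \frac{154748863763}{12826235} \approx -12065.0$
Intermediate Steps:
$w{\left(l \right)} = 2 l + 2 l^{2}$ ($w{\left(l \right)} = \left(l^{2} + l l\right) + \left(0 + l 2\right) = \left(l^{2} + l^{2}\right) + \left(0 + 2 l\right) = 2 l^{2} + 2 l = 2 l + 2 l^{2}$)
$- \frac{16025}{7298} - \frac{16792}{w{\left(- \frac{95}{-201} \right)}} = - \frac{16025}{7298} - \frac{16792}{2 \left(- \frac{95}{-201}\right) \left(1 - \frac{95}{-201}\right)} = \left(-16025\right) \frac{1}{7298} - \frac{16792}{2 \left(\left(-95\right) \left(- \frac{1}{201}\right)\right) \left(1 - - \frac{95}{201}\right)} = - \frac{16025}{7298} - \frac{16792}{2 \cdot \frac{95}{201} \left(1 + \frac{95}{201}\right)} = - \frac{16025}{7298} - \frac{16792}{2 \cdot \frac{95}{201} \cdot \frac{296}{201}} = - \frac{16025}{7298} - \frac{16792}{\frac{56240}{40401}} = - \frac{16025}{7298} - \frac{84801699}{7030} = - \frac{154748863763}{12826235}$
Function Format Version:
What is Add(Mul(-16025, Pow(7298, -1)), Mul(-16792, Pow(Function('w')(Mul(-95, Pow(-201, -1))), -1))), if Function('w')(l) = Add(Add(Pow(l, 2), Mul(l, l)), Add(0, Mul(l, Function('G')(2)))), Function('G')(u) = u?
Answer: Rational(-154748863763, 12826235) ≈ -12065.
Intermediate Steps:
Function('w')(l) = Add(Mul(2, l), Mul(2, Pow(l, 2))) (Function('w')(l) = Add(Add(Pow(l, 2), Mul(l, l)), Add(0, Mul(l, 2))) = Add(Add(Pow(l, 2), Pow(l, 2)), Add(0, Mul(2, l))) = Add(Mul(2, Pow(l, 2)), Mul(2, l)) = Add(Mul(2, l), Mul(2, Pow(l, 2))))
Add(Mul(-16025, Pow(7298, -1)), Mul(-16792, Pow(Function('w')(Mul(-95, Pow(-201, -1))), -1))) = Add(Mul(-16025, Pow(7298, -1)), Mul(-16792, Pow(Mul(2, Mul(-95, Pow(-201, -1)), Add(1, Mul(-95, Pow(-201, -1)))), -1))) = Add(Mul(-16025, Rational(1, 7298)), Mul(-16792, Pow(Mul(2, Mul(-95, Rational(-1, 201)), Add(1, Mul(-95, Rational(-1, 201)))), -1))) = Add(Rational(-16025, 7298), Mul(-16792, Pow(Mul(2, Rational(95, 201), Add(1, Rational(95, 201))), -1))) = Add(Rational(-16025, 7298), Mul(-16792, Pow(Mul(2, Rational(95, 201), Rational(296, 201)), -1))) = Add(Rational(-16025, 7298), Mul(-16792, Pow(Rational(56240, 40401), -1))) = Add(Rational(-16025, 7298), Mul(-16792, Rational(40401, 56240))) = Add(Rational(-16025, 7298), Rational(-84801699, 7030)) = Rational(-154748863763, 12826235)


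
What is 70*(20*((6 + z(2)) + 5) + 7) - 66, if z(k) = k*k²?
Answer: 27024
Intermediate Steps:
z(k) = k³
70*(20*((6 + z(2)) + 5) + 7) - 66 = 70*(20*((6 + 2³) + 5) + 7) - 66 = 70*(20*((6 + 8) + 5) + 7) - 66 = 70*(20*(14 + 5) + 7) - 66 = 70*(20*19 + 7) - 66 = 70*(380 + 7) - 66 = 70*387 - 66 = 27090 - 66 = 27024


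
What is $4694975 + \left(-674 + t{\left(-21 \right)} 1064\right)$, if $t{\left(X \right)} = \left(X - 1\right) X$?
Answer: $5185869$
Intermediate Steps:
$t{\left(X \right)} = X \left(-1 + X\right)$ ($t{\left(X \right)} = \left(-1 + X\right) X = X \left(-1 + X\right)$)
$4694975 + \left(-674 + t{\left(-21 \right)} 1064\right) = 4694975 - \left(674 - - 21 \left(-1 - 21\right) 1064\right) = 4694975 - \left(674 - \left(-21\right) \left(-22\right) 1064\right) = 4694975 + \left(-674 + 462 \cdot 1064\right) = 4694975 + \left(-674 + 491568\right) = 4694975 + 490894 = 5185869$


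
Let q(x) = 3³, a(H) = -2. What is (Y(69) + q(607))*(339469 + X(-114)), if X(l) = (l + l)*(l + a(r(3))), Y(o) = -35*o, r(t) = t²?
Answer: -873809796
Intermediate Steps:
q(x) = 27
X(l) = 2*l*(-2 + l) (X(l) = (l + l)*(l - 2) = (2*l)*(-2 + l) = 2*l*(-2 + l))
(Y(69) + q(607))*(339469 + X(-114)) = (-35*69 + 27)*(339469 + 2*(-114)*(-2 - 114)) = (-2415 + 27)*(339469 + 2*(-114)*(-116)) = -2388*(339469 + 26448) = -2388*365917 = -873809796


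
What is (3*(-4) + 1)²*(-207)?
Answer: -25047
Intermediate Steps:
(3*(-4) + 1)²*(-207) = (-12 + 1)²*(-207) = (-11)²*(-207) = 121*(-207) = -25047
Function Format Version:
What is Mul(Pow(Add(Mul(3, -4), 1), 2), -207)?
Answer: -25047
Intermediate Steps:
Mul(Pow(Add(Mul(3, -4), 1), 2), -207) = Mul(Pow(Add(-12, 1), 2), -207) = Mul(Pow(-11, 2), -207) = Mul(121, -207) = -25047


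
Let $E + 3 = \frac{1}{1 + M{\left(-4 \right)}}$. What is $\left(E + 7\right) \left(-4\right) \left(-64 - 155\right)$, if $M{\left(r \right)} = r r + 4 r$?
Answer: $4380$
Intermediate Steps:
$M{\left(r \right)} = r^{2} + 4 r$
$E = -2$ ($E = -3 + \frac{1}{1 - 4 \left(4 - 4\right)} = -3 + \frac{1}{1 - 0} = -3 + \frac{1}{1 + 0} = -3 + 1^{-1} = -3 + 1 = -2$)
$\left(E + 7\right) \left(-4\right) \left(-64 - 155\right) = \left(-2 + 7\right) \left(-4\right) \left(-64 - 155\right) = 5 \left(-4\right) \left(-219\right) = \left(-20\right) \left(-219\right) = 4380$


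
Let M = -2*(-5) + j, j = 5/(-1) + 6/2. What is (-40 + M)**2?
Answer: 1024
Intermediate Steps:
j = -2 (j = 5*(-1) + 6*(1/2) = -5 + 3 = -2)
M = 8 (M = -2*(-5) - 2 = 10 - 2 = 8)
(-40 + M)**2 = (-40 + 8)**2 = (-32)**2 = 1024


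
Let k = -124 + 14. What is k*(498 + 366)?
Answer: -95040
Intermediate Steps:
k = -110
k*(498 + 366) = -110*(498 + 366) = -110*864 = -95040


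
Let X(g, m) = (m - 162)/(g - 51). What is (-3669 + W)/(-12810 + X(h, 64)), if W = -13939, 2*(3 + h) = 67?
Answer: 360964/262507 ≈ 1.3751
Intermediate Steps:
h = 61/2 (h = -3 + (1/2)*67 = -3 + 67/2 = 61/2 ≈ 30.500)
X(g, m) = (-162 + m)/(-51 + g)
(-3669 + W)/(-12810 + X(h, 64)) = (-3669 - 13939)/(-12810 + (-162 + 64)/(-51 + 61/2)) = -17608/(-12810 - 98/(-41/2)) = -17608/(-12810 - 2/41*(-98)) = -17608/(-12810 + 196/41) = -17608/(-525014/41) = -17608*(-41/525014) = 360964/262507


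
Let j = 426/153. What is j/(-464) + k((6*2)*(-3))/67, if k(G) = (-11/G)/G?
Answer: -262301/42808176 ≈ -0.0061274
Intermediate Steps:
k(G) = -11/G**2
j = 142/51 (j = 426*(1/153) = 142/51 ≈ 2.7843)
j/(-464) + k((6*2)*(-3))/67 = (142/51)/(-464) - 11/((6*2)*(-3))**2/67 = (142/51)*(-1/464) - 11/(12*(-3))**2*(1/67) = -71/11832 - 11/(-36)**2*(1/67) = -71/11832 - 11*1/1296*(1/67) = -71/11832 - 11/1296*1/67 = -71/11832 - 11/86832 = -262301/42808176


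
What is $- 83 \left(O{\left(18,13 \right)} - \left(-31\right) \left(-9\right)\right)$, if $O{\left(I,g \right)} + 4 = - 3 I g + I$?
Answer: $80261$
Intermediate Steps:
$O{\left(I,g \right)} = -4 + I - 3 I g$ ($O{\left(I,g \right)} = -4 + \left(- 3 I g + I\right) = -4 - \left(- I + 3 I g\right) = -4 + I - 3 I g$)
$- 83 \left(O{\left(18,13 \right)} - \left(-31\right) \left(-9\right)\right) = - 83 \left(\left(-4 + 18 - 54 \cdot 13\right) - \left(-31\right) \left(-9\right)\right) = - 83 \left(\left(-4 + 18 - 702\right) - 279\right) = - 83 \left(-688 - 279\right) = \left(-83\right) \left(-967\right) = 80261$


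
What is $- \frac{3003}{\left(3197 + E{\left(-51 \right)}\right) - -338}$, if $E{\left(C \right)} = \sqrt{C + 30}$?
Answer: $- \frac{1516515}{1785178} + \frac{429 i \sqrt{21}}{1785178} \approx -0.8495 + 0.0011012 i$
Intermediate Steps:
$E{\left(C \right)} = \sqrt{30 + C}$
$- \frac{3003}{\left(3197 + E{\left(-51 \right)}\right) - -338} = - \frac{3003}{\left(3197 + \sqrt{30 - 51}\right) - -338} = - \frac{3003}{\left(3197 + \sqrt{-21}\right) + \left(-923 + 1261\right)} = - \frac{3003}{\left(3197 + i \sqrt{21}\right) + 338} = - \frac{3003}{3535 + i \sqrt{21}}$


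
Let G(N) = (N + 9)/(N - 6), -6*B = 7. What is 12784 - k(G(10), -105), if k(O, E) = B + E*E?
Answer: 10561/6 ≈ 1760.2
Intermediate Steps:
B = -7/6 (B = -1/6*7 = -7/6 ≈ -1.1667)
G(N) = (9 + N)/(-6 + N)
k(O, E) = -7/6 + E**2 (k(O, E) = -7/6 + E*E = -7/6 + E**2)
12784 - k(G(10), -105) = 12784 - (-7/6 + (-105)**2) = 12784 - (-7/6 + 11025) = 12784 - 1*66143/6 = 12784 - 66143/6 = 10561/6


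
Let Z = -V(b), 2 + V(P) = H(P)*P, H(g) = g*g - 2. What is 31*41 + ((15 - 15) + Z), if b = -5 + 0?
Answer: 1388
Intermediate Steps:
b = -5
H(g) = -2 + g² (H(g) = g² - 2 = -2 + g²)
V(P) = -2 + P*(-2 + P²) (V(P) = -2 + (-2 + P²)*P = -2 + P*(-2 + P²))
Z = 117 (Z = -(-2 - 5*(-2 + (-5)²)) = -(-2 - 5*(-2 + 25)) = -(-2 - 5*23) = -(-2 - 115) = -1*(-117) = 117)
31*41 + ((15 - 15) + Z) = 31*41 + ((15 - 15) + 117) = 1271 + (0 + 117) = 1271 + 117 = 1388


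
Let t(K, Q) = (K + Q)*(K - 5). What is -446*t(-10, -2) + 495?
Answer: -79785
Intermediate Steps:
t(K, Q) = (-5 + K)*(K + Q) (t(K, Q) = (K + Q)*(-5 + K) = (-5 + K)*(K + Q))
-446*t(-10, -2) + 495 = -446*((-10)**2 - 5*(-10) - 5*(-2) - 10*(-2)) + 495 = -446*(100 + 50 + 10 + 20) + 495 = -446*180 + 495 = -80280 + 495 = -79785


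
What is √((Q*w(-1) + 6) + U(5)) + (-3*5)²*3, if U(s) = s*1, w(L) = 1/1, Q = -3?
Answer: 675 + 2*√2 ≈ 677.83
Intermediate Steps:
w(L) = 1 (w(L) = 1*1 = 1)
U(s) = s
√((Q*w(-1) + 6) + U(5)) + (-3*5)²*3 = √((-3*1 + 6) + 5) + (-3*5)²*3 = √((-3 + 6) + 5) + (-15)²*3 = √(3 + 5) + 225*3 = √8 + 675 = 2*√2 + 675 = 675 + 2*√2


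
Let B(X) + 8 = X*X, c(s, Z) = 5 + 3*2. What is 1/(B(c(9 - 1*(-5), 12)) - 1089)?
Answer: -1/976 ≈ -0.0010246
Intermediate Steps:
c(s, Z) = 11 (c(s, Z) = 5 + 6 = 11)
B(X) = -8 + X² (B(X) = -8 + X*X = -8 + X²)
1/(B(c(9 - 1*(-5), 12)) - 1089) = 1/((-8 + 11²) - 1089) = 1/((-8 + 121) - 1089) = 1/(113 - 1089) = 1/(-976) = -1/976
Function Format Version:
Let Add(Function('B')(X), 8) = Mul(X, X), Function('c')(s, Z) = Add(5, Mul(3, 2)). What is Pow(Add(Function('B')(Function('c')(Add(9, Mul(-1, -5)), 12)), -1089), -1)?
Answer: Rational(-1, 976) ≈ -0.0010246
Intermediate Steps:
Function('c')(s, Z) = 11 (Function('c')(s, Z) = Add(5, 6) = 11)
Function('B')(X) = Add(-8, Pow(X, 2)) (Function('B')(X) = Add(-8, Mul(X, X)) = Add(-8, Pow(X, 2)))
Pow(Add(Function('B')(Function('c')(Add(9, Mul(-1, -5)), 12)), -1089), -1) = Pow(Add(Add(-8, Pow(11, 2)), -1089), -1) = Pow(Add(Add(-8, 121), -1089), -1) = Pow(Add(113, -1089), -1) = Pow(-976, -1) = Rational(-1, 976)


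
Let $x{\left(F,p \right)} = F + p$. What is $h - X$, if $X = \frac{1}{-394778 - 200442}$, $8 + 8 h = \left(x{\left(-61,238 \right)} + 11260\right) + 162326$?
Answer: $\frac{25855612777}{1190440} \approx 21719.0$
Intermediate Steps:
$h = \frac{173755}{8}$ ($h = -1 + \frac{\left(\left(-61 + 238\right) + 11260\right) + 162326}{8} = -1 + \frac{\left(177 + 11260\right) + 162326}{8} = -1 + \frac{11437 + 162326}{8} = -1 + \frac{1}{8} \cdot 173763 = -1 + \frac{173763}{8} = \frac{173755}{8} \approx 21719.0$)
$X = - \frac{1}{595220}$ ($X = \frac{1}{-595220} = - \frac{1}{595220} \approx -1.6801 \cdot 10^{-6}$)
$h - X = \frac{173755}{8} - - \frac{1}{595220} = \frac{173755}{8} + \frac{1}{595220} = \frac{25855612777}{1190440}$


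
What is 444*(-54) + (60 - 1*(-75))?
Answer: -23841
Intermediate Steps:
444*(-54) + (60 - 1*(-75)) = -23976 + (60 + 75) = -23976 + 135 = -23841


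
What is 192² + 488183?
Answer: 525047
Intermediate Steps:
192² + 488183 = 36864 + 488183 = 525047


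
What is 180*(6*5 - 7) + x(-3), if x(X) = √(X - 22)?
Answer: 4140 + 5*I ≈ 4140.0 + 5.0*I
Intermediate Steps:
x(X) = √(-22 + X)
180*(6*5 - 7) + x(-3) = 180*(6*5 - 7) + √(-22 - 3) = 180*(30 - 7) + √(-25) = 180*23 + 5*I = 4140 + 5*I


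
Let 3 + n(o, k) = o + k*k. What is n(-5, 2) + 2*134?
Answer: 264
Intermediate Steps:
n(o, k) = -3 + o + k² (n(o, k) = -3 + (o + k*k) = -3 + (o + k²) = -3 + o + k²)
n(-5, 2) + 2*134 = (-3 - 5 + 2²) + 2*134 = (-3 - 5 + 4) + 268 = -4 + 268 = 264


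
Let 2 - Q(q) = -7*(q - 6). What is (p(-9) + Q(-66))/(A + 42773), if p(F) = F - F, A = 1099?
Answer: -251/21936 ≈ -0.011442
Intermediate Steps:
Q(q) = -40 + 7*q (Q(q) = 2 - (-7)*(q - 6) = 2 - (-7)*(-6 + q) = 2 - (42 - 7*q) = 2 + (-42 + 7*q) = -40 + 7*q)
p(F) = 0
(p(-9) + Q(-66))/(A + 42773) = (0 + (-40 + 7*(-66)))/(1099 + 42773) = (0 + (-40 - 462))/43872 = (0 - 502)*(1/43872) = -502*1/43872 = -251/21936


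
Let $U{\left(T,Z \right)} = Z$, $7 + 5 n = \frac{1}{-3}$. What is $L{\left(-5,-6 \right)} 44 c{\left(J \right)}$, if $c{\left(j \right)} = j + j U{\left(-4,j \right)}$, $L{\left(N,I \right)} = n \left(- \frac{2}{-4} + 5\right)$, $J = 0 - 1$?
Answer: $0$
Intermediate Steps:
$J = -1$
$n = - \frac{22}{15}$ ($n = - \frac{7}{5} + \frac{1}{5 \left(-3\right)} = - \frac{7}{5} + \frac{1}{5} \left(- \frac{1}{3}\right) = - \frac{7}{5} - \frac{1}{15} = - \frac{22}{15} \approx -1.4667$)
$L{\left(N,I \right)} = - \frac{121}{15}$ ($L{\left(N,I \right)} = - \frac{22 \left(- \frac{2}{-4} + 5\right)}{15} = - \frac{22 \left(\left(-2\right) \left(- \frac{1}{4}\right) + 5\right)}{15} = - \frac{22 \left(\frac{1}{2} + 5\right)}{15} = \left(- \frac{22}{15}\right) \frac{11}{2} = - \frac{121}{15}$)
$c{\left(j \right)} = j + j^{2}$ ($c{\left(j \right)} = j + j j = j + j^{2}$)
$L{\left(-5,-6 \right)} 44 c{\left(J \right)} = \left(- \frac{121}{15}\right) 44 \left(- (1 - 1)\right) = - \frac{5324 \left(\left(-1\right) 0\right)}{15} = \left(- \frac{5324}{15}\right) 0 = 0$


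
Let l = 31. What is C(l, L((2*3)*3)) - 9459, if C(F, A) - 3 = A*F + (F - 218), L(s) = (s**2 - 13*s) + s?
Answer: -6295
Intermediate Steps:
L(s) = s**2 - 12*s
C(F, A) = -215 + F + A*F (C(F, A) = 3 + (A*F + (F - 218)) = 3 + (A*F + (-218 + F)) = 3 + (-218 + F + A*F) = -215 + F + A*F)
C(l, L((2*3)*3)) - 9459 = (-215 + 31 + (((2*3)*3)*(-12 + (2*3)*3))*31) - 9459 = (-215 + 31 + ((6*3)*(-12 + 6*3))*31) - 9459 = (-215 + 31 + (18*(-12 + 18))*31) - 9459 = (-215 + 31 + (18*6)*31) - 9459 = (-215 + 31 + 108*31) - 9459 = (-215 + 31 + 3348) - 9459 = 3164 - 9459 = -6295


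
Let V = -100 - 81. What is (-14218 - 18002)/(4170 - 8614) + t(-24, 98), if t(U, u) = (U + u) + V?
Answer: -110822/1111 ≈ -99.750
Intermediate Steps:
V = -181
t(U, u) = -181 + U + u (t(U, u) = (U + u) - 181 = -181 + U + u)
(-14218 - 18002)/(4170 - 8614) + t(-24, 98) = (-14218 - 18002)/(4170 - 8614) + (-181 - 24 + 98) = -32220/(-4444) - 107 = -32220*(-1/4444) - 107 = 8055/1111 - 107 = -110822/1111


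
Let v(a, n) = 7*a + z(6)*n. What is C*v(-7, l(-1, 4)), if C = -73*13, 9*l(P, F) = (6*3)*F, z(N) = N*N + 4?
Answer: -257179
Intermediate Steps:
z(N) = 4 + N² (z(N) = N² + 4 = 4 + N²)
l(P, F) = 2*F (l(P, F) = ((6*3)*F)/9 = (18*F)/9 = 2*F)
v(a, n) = 7*a + 40*n (v(a, n) = 7*a + (4 + 6²)*n = 7*a + (4 + 36)*n = 7*a + 40*n)
C = -949
C*v(-7, l(-1, 4)) = -949*(7*(-7) + 40*(2*4)) = -949*(-49 + 40*8) = -949*(-49 + 320) = -949*271 = -257179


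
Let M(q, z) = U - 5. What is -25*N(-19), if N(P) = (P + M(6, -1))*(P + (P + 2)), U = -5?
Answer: -26100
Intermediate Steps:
M(q, z) = -10 (M(q, z) = -5 - 5 = -10)
N(P) = (-10 + P)*(2 + 2*P) (N(P) = (P - 10)*(P + (P + 2)) = (-10 + P)*(P + (2 + P)) = (-10 + P)*(2 + 2*P))
-25*N(-19) = -25*(-20 - 18*(-19) + 2*(-19)**2) = -25*(-20 + 342 + 2*361) = -25*(-20 + 342 + 722) = -25*1044 = -26100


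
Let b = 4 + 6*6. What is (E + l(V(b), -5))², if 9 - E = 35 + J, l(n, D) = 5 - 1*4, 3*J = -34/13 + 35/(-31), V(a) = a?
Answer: 91623184/162409 ≈ 564.15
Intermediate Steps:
b = 40 (b = 4 + 36 = 40)
J = -503/403 (J = (-34/13 + 35/(-31))/3 = (-34*1/13 + 35*(-1/31))/3 = (-34/13 - 35/31)/3 = (⅓)*(-1509/403) = -503/403 ≈ -1.2481)
l(n, D) = 1 (l(n, D) = 5 - 4 = 1)
E = -9975/403 (E = 9 - (35 - 503/403) = 9 - 1*13602/403 = 9 - 13602/403 = -9975/403 ≈ -24.752)
(E + l(V(b), -5))² = (-9975/403 + 1)² = (-9572/403)² = 91623184/162409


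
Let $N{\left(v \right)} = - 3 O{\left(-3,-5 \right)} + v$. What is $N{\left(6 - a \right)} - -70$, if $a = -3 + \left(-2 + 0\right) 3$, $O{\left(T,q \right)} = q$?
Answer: $100$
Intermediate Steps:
$a = -9$ ($a = -3 - 6 = -9$)
$N{\left(v \right)} = 15 + v$ ($N{\left(v \right)} = \left(-3\right) \left(-5\right) + v = 15 + v$)
$N{\left(6 - a \right)} - -70 = \left(15 + \left(6 - -9\right)\right) - -70 = \left(15 + \left(6 + 9\right)\right) + 70 = \left(15 + 15\right) + 70 = 30 + 70 = 100$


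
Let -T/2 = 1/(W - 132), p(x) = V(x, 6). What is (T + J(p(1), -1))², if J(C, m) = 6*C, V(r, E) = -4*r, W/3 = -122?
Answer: 35700625/62001 ≈ 575.81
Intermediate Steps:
W = -366 (W = 3*(-122) = -366)
p(x) = -4*x
T = 1/249 (T = -2/(-366 - 132) = -2/(-498) = -2*(-1/498) = 1/249 ≈ 0.0040161)
(T + J(p(1), -1))² = (1/249 + 6*(-4*1))² = (1/249 + 6*(-4))² = (1/249 - 24)² = (-5975/249)² = 35700625/62001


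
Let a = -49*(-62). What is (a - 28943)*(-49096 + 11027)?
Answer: 986177445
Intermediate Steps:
a = 3038
(a - 28943)*(-49096 + 11027) = (3038 - 28943)*(-49096 + 11027) = -25905*(-38069) = 986177445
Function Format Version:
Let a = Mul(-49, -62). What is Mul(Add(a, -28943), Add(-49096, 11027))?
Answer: 986177445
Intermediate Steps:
a = 3038
Mul(Add(a, -28943), Add(-49096, 11027)) = Mul(Add(3038, -28943), Add(-49096, 11027)) = Mul(-25905, -38069) = 986177445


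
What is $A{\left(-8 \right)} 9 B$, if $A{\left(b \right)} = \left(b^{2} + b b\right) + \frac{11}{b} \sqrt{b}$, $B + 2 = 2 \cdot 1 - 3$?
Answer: $-3456 + \frac{297 i \sqrt{2}}{4} \approx -3456.0 + 105.01 i$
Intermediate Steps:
$B = -3$ ($B = -2 + \left(2 \cdot 1 - 3\right) = -2 + \left(2 - 3\right) = -2 - 1 = -3$)
$A{\left(b \right)} = 2 b^{2} + \frac{11}{\sqrt{b}}$ ($A{\left(b \right)} = \left(b^{2} + b^{2}\right) + \frac{11}{\sqrt{b}} = 2 b^{2} + \frac{11}{\sqrt{b}}$)
$A{\left(-8 \right)} 9 B = \left(2 \left(-8\right)^{2} + \frac{11}{2 i \sqrt{2}}\right) 9 \left(-3\right) = \left(2 \cdot 64 + 11 \left(- \frac{i \sqrt{2}}{4}\right)\right) 9 \left(-3\right) = \left(128 - \frac{11 i \sqrt{2}}{4}\right) 9 \left(-3\right) = \left(1152 - \frac{99 i \sqrt{2}}{4}\right) \left(-3\right) = -3456 + \frac{297 i \sqrt{2}}{4}$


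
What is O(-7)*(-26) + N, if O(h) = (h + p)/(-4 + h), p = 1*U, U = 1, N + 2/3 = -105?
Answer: -3955/33 ≈ -119.85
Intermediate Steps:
N = -317/3 (N = -2/3 - 105 = -317/3 ≈ -105.67)
p = 1 (p = 1*1 = 1)
O(h) = (1 + h)/(-4 + h) (O(h) = (h + 1)/(-4 + h) = (1 + h)/(-4 + h))
O(-7)*(-26) + N = ((1 - 7)/(-4 - 7))*(-26) - 317/3 = (-6/(-11))*(-26) - 317/3 = -1/11*(-6)*(-26) - 317/3 = (6/11)*(-26) - 317/3 = -156/11 - 317/3 = -3955/33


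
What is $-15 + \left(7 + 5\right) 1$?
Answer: $-3$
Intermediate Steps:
$-15 + \left(7 + 5\right) 1 = -15 + 12 \cdot 1 = -15 + 12 = -3$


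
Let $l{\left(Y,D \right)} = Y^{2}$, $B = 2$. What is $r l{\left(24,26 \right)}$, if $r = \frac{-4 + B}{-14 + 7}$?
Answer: $\frac{1152}{7} \approx 164.57$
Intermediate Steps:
$r = \frac{2}{7}$ ($r = \frac{-4 + 2}{-14 + 7} = - \frac{2}{-7} = \left(-2\right) \left(- \frac{1}{7}\right) = \frac{2}{7} \approx 0.28571$)
$r l{\left(24,26 \right)} = \frac{2 \cdot 24^{2}}{7} = \frac{2}{7} \cdot 576 = \frac{1152}{7}$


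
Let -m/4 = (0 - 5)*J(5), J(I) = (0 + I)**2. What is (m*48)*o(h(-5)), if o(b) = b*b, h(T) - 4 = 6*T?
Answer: 16224000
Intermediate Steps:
h(T) = 4 + 6*T
o(b) = b**2
J(I) = I**2
m = 500 (m = -4*(0 - 5)*5**2 = -(-20)*25 = -4*(-125) = 500)
(m*48)*o(h(-5)) = (500*48)*(4 + 6*(-5))**2 = 24000*(4 - 30)**2 = 24000*(-26)**2 = 24000*676 = 16224000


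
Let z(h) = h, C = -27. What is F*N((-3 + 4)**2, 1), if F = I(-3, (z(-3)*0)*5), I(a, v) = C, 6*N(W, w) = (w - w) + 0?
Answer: 0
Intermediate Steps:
N(W, w) = 0 (N(W, w) = ((w - w) + 0)/6 = (0 + 0)/6 = (1/6)*0 = 0)
I(a, v) = -27
F = -27
F*N((-3 + 4)**2, 1) = -27*0 = 0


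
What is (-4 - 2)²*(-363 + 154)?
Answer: -7524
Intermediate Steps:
(-4 - 2)²*(-363 + 154) = (-6)²*(-209) = 36*(-209) = -7524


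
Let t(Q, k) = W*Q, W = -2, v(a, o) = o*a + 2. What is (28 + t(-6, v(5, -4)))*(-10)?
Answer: -400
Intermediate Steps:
v(a, o) = 2 + a*o (v(a, o) = a*o + 2 = 2 + a*o)
t(Q, k) = -2*Q
(28 + t(-6, v(5, -4)))*(-10) = (28 - 2*(-6))*(-10) = (28 + 12)*(-10) = 40*(-10) = -400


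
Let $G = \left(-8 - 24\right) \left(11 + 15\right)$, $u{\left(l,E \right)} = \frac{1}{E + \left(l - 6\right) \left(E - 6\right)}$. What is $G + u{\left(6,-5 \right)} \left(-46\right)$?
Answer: $- \frac{4114}{5} \approx -822.8$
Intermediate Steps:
$u{\left(l,E \right)} = \frac{1}{E + \left(-6 + E\right) \left(-6 + l\right)}$ ($u{\left(l,E \right)} = \frac{1}{E + \left(-6 + l\right) \left(-6 + E\right)} = \frac{1}{E + \left(-6 + E\right) \left(-6 + l\right)}$)
$G = -832$ ($G = \left(-32\right) 26 = -832$)
$G + u{\left(6,-5 \right)} \left(-46\right) = -832 + \frac{1}{36 - 36 - -25 - 30} \left(-46\right) = -832 + \frac{1}{36 - 36 + 25 - 30} \left(-46\right) = -832 + \frac{1}{-5} \left(-46\right) = -832 - - \frac{46}{5} = -832 + \frac{46}{5} = - \frac{4114}{5}$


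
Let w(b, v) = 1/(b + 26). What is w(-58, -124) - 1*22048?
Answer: -705537/32 ≈ -22048.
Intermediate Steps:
w(b, v) = 1/(26 + b)
w(-58, -124) - 1*22048 = 1/(26 - 58) - 1*22048 = 1/(-32) - 22048 = -1/32 - 22048 = -705537/32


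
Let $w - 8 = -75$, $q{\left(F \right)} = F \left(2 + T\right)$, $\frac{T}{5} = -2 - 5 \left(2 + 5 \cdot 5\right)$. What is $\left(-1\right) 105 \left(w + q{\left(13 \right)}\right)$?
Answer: $939330$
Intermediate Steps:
$T = -685$ ($T = 5 \left(-2 - 5 \left(2 + 5 \cdot 5\right)\right) = 5 \left(-2 - 5 \left(2 + 25\right)\right) = 5 \left(-2 - 135\right) = 5 \left(-137\right) = -685$)
$q{\left(F \right)} = - 683 F$ ($q{\left(F \right)} = F \left(2 - 685\right) = F \left(-683\right) = - 683 F$)
$w = -67$ ($w = 8 - 75 = -67$)
$\left(-1\right) 105 \left(w + q{\left(13 \right)}\right) = \left(-1\right) 105 \left(-67 - 8879\right) = - 105 \left(-67 - 8879\right) = \left(-105\right) \left(-8946\right) = 939330$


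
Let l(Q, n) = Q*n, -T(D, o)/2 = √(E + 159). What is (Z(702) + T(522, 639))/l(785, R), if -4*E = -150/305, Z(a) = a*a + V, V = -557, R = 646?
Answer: 492247/507110 - 3*√263154/30933710 ≈ 0.97064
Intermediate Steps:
Z(a) = -557 + a² (Z(a) = a*a - 557 = a² - 557 = -557 + a²)
E = 15/122 (E = -(-75)/(2*305) = -¼*(-30/61) = 15/122 ≈ 0.12295)
T(D, o) = -3*√263154/61 (T(D, o) = -2*√(15/122 + 159) = -3*√263154/61)
(Z(702) + T(522, 639))/l(785, R) = ((-557 + 702²) - 3*√263154/61)/((785*646)) = ((-557 + 492804) - 3*√263154/61)/507110 = (492247 - 3*√263154/61)*(1/507110) = 492247/507110 - 3*√263154/30933710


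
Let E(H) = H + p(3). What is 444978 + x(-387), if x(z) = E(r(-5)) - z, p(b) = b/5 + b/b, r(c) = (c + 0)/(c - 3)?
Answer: 17814689/40 ≈ 4.4537e+5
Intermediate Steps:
r(c) = c/(-3 + c)
p(b) = 1 + b/5 (p(b) = b*(⅕) + 1 = b/5 + 1 = 1 + b/5)
E(H) = 8/5 + H (E(H) = H + (1 + (⅕)*3) = H + (1 + ⅗) = H + 8/5 = 8/5 + H)
x(z) = 89/40 - z (x(z) = (8/5 - 5/(-3 - 5)) - z = (8/5 - 5/(-8)) - z = (8/5 - 5*(-⅛)) - z = (8/5 + 5/8) - z = 89/40 - z)
444978 + x(-387) = 444978 + (89/40 - 1*(-387)) = 444978 + (89/40 + 387) = 444978 + 15569/40 = 17814689/40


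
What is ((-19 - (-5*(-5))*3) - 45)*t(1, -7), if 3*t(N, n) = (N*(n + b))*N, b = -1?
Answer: 1112/3 ≈ 370.67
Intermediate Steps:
t(N, n) = N**2*(-1 + n)/3 (t(N, n) = ((N*(n - 1))*N)/3 = ((N*(-1 + n))*N)/3 = (N**2*(-1 + n))/3 = N**2*(-1 + n)/3)
((-19 - (-5*(-5))*3) - 45)*t(1, -7) = ((-19 - (-5*(-5))*3) - 45)*((1/3)*1**2*(-1 - 7)) = ((-19 - 25*3) - 45)*((1/3)*1*(-8)) = ((-19 - 1*75) - 45)*(-8/3) = ((-19 - 75) - 45)*(-8/3) = (-94 - 45)*(-8/3) = -139*(-8/3) = 1112/3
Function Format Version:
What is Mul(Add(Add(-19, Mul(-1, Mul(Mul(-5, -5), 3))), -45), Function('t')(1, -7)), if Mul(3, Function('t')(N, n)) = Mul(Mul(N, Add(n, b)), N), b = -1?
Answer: Rational(1112, 3) ≈ 370.67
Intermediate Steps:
Function('t')(N, n) = Mul(Rational(1, 3), Pow(N, 2), Add(-1, n)) (Function('t')(N, n) = Mul(Rational(1, 3), Mul(Mul(N, Add(n, -1)), N)) = Mul(Rational(1, 3), Mul(Mul(N, Add(-1, n)), N)) = Mul(Rational(1, 3), Mul(Pow(N, 2), Add(-1, n))) = Mul(Rational(1, 3), Pow(N, 2), Add(-1, n)))
Mul(Add(Add(-19, Mul(-1, Mul(Mul(-5, -5), 3))), -45), Function('t')(1, -7)) = Mul(Add(Add(-19, Mul(-1, Mul(Mul(-5, -5), 3))), -45), Mul(Rational(1, 3), Pow(1, 2), Add(-1, -7))) = Mul(Add(Add(-19, Mul(-1, Mul(25, 3))), -45), Mul(Rational(1, 3), 1, -8)) = Mul(Add(Add(-19, Mul(-1, 75)), -45), Rational(-8, 3)) = Mul(Add(Add(-19, -75), -45), Rational(-8, 3)) = Mul(Add(-94, -45), Rational(-8, 3)) = Mul(-139, Rational(-8, 3)) = Rational(1112, 3)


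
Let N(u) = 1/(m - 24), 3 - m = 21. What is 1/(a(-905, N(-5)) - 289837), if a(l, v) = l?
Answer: -1/290742 ≈ -3.4395e-6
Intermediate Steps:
m = -18 (m = 3 - 1*21 = 3 - 21 = -18)
N(u) = -1/42 (N(u) = 1/(-18 - 24) = 1/(-42) = -1/42)
1/(a(-905, N(-5)) - 289837) = 1/(-905 - 289837) = 1/(-290742) = -1/290742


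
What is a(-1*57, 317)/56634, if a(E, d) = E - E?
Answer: 0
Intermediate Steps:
a(E, d) = 0
a(-1*57, 317)/56634 = 0/56634 = 0*(1/56634) = 0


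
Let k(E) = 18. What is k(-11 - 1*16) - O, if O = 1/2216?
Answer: 39887/2216 ≈ 18.000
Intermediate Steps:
O = 1/2216 ≈ 0.00045126
k(-11 - 1*16) - O = 18 - 1*1/2216 = 18 - 1/2216 = 39887/2216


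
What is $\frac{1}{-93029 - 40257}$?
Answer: $- \frac{1}{133286} \approx -7.5027 \cdot 10^{-6}$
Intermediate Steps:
$\frac{1}{-93029 - 40257} = \frac{1}{-133286} = - \frac{1}{133286}$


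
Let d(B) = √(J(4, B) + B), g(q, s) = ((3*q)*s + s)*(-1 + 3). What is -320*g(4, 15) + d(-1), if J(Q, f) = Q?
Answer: -124800 + √3 ≈ -1.2480e+5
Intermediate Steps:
g(q, s) = 2*s + 6*q*s (g(q, s) = (3*q*s + s)*2 = (s + 3*q*s)*2 = 2*s + 6*q*s)
d(B) = √(4 + B)
-320*g(4, 15) + d(-1) = -640*15*(1 + 3*4) + √(4 - 1) = -640*15*(1 + 12) + √3 = -640*15*13 + √3 = -320*390 + √3 = -124800 + √3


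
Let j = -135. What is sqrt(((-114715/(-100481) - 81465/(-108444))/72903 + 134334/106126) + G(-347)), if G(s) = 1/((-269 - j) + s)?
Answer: sqrt(11321717259801717951576261617974819413)/2993136761703416874 ≈ 1.1242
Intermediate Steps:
G(s) = 1/(-134 + s) (G(s) = 1/((-269 - 1*(-135)) + s) = 1/((-269 + 135) + s) = 1/(-134 + s))
sqrt(((-114715/(-100481) - 81465/(-108444))/72903 + 134334/106126) + G(-347)) = sqrt(((-114715/(-100481) - 81465/(-108444))/72903 + 134334/106126) + 1/(-134 - 347)) = sqrt(((-114715*(-1/100481) - 81465*(-1/108444))*(1/72903) + 134334*(1/106126)) + 1/(-481)) = sqrt(((114715/100481 + 27155/36148)*(1/72903) + 67167/53063) - 1/481) = sqrt(((6875279375/3632187188)*(1/72903) + 67167/53063) - 1/481) = sqrt((6875279375/264797342566764 + 67167/53063) - 1/481) = sqrt(15753771418185397/12445475100637908 - 1/481) = sqrt(7565118577046538049/5986273523406833748) = sqrt(11321717259801717951576261617974819413)/2993136761703416874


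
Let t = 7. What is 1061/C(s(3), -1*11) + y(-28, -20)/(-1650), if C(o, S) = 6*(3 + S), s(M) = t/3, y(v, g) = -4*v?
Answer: -97557/4400 ≈ -22.172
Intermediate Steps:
s(M) = 7/3
C(o, S) = 18 + 6*S
1061/C(s(3), -1*11) + y(-28, -20)/(-1650) = 1061/(18 + 6*(-1*11)) - 4*(-28)/(-1650) = 1061/(18 + 6*(-11)) + 112*(-1/1650) = 1061/(18 - 66) - 56/825 = 1061/(-48) - 56/825 = 1061*(-1/48) - 56/825 = -1061/48 - 56/825 = -97557/4400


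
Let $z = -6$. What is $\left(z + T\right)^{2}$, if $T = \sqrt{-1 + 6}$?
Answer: $\left(6 - \sqrt{5}\right)^{2} \approx 14.167$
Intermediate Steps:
$T = \sqrt{5} \approx 2.2361$
$\left(z + T\right)^{2} = \left(-6 + \sqrt{5}\right)^{2}$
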